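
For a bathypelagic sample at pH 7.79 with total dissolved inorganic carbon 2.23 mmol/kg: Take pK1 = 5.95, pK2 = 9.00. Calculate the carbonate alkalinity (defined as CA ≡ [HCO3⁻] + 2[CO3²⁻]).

CA = [HCO3⁻] + 2[CO3²⁻] = (α₁ + 2α₂)·DIC
At pH 7.79: [H⁺]/K1 = 10^-1.84 = 0.014454, K2/[H⁺] = 10^-1.21 = 0.061660
α₁ = 1/(1 + 0.014454 + 0.061660) = 1/1.0761 = 0.9293; α₂ = α₁·K2/[H⁺] = 0.05730
α₁ + 2α₂ = 1.0439
CA = 1.0439 × 2.23 = 2.33 mmol/kg

CA = 2.33 mmol/kg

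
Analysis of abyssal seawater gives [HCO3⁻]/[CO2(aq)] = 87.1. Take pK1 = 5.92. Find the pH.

From K1 = [H⁺][HCO3⁻]/[CO2(aq)]:  pH = pK1 + log₁₀([HCO3⁻]/[CO2(aq)])
log₁₀(87.1) = +1.940
pH = 5.92 + (+1.940) = 7.86

pH = 7.86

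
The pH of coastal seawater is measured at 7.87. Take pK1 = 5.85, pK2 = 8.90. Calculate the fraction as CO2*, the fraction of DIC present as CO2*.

α₀ = 0.00866

α₀ = 1 / (1 + K1/[H⁺] + K1K2/[H⁺]²) = 1 / (1 + 10^+2.02 + 10^+0.99)
   = 1 / (1 + 104.71 + 9.7724) = 1/115.49 = 0.008659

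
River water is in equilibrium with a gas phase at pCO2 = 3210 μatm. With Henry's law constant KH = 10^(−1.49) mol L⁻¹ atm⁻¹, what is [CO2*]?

KH = 10^(−1.49) = 3.236×10^-2 mol L⁻¹ atm⁻¹
[CO2*] = KH · pCO2 = 3.236×10^-2 × 3210×10^-6 atm = 1.04×10^-4 mol/L

[CO2*] = 104 μmol/L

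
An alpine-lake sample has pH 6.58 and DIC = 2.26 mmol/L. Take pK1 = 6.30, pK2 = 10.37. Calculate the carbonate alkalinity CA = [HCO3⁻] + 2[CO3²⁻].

CA = [HCO3⁻] + 2[CO3²⁻] = (α₁ + 2α₂)·DIC
At pH 6.58: [H⁺]/K1 = 10^-0.28 = 0.52481, K2/[H⁺] = 10^-3.79 = 0.00016218
α₁ = 1/(1 + 0.52481 + 0.00016218) = 1/1.5250 = 0.6558; α₂ = α₁·K2/[H⁺] = 0.0001064
α₁ + 2α₂ = 0.6560
CA = 0.6560 × 2.26 = 1.48 mmol/L

CA = 1.48 mmol/L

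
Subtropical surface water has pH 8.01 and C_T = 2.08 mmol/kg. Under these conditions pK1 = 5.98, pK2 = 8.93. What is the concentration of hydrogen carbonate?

[HCO3⁻] = 1.84 mmol/kg

α₁ = 1 / (1 + [H⁺]/K1 + K2/[H⁺]) = 1 / (1 + 10^-2.03 + 10^-0.92)
   = 1 / (1 + 0.0093325 + 0.12023) = 1/1.1296 = 0.8853
[HCO3⁻] = α₁ × DIC = 0.8853 × 2.08 = 1.84 mmol/kg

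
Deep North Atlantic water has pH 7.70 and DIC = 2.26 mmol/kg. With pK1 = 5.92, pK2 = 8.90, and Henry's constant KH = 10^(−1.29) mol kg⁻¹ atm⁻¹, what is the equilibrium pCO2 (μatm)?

pCO2 = 677 μatm

α₀ = 1 / (1 + K1/[H⁺] + K1K2/[H⁺]²) = 1 / (1 + 10^+1.78 + 10^+0.58)
   = 1 / (1 + 60.256 + 3.8019) = 1/65.058 = 0.01537
[CO2*] = α₀ × DIC = 0.01537 × 2.26 = 0.03474 mmol/kg
pCO2 = [CO2*]/KH = 3.474×10^-5 / 5.129×10^-2 = 677 μatm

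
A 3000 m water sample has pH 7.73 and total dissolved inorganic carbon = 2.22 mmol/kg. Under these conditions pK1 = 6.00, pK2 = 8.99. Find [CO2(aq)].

[CO2*] = 0.0385 mmol/kg

α₀ = 1 / (1 + K1/[H⁺] + K1K2/[H⁺]²) = 1 / (1 + 10^+1.73 + 10^+0.47)
   = 1 / (1 + 53.703 + 2.9512) = 1/57.654 = 0.01734
[CO2*] = α₀ × DIC = 0.01734 × 2.22 = 0.0385 mmol/kg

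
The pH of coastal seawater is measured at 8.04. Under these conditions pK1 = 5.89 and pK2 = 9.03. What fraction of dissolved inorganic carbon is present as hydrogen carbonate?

α₁ = 0.901

α₁ = 1 / (1 + [H⁺]/K1 + K2/[H⁺]) = 1 / (1 + 10^-2.15 + 10^-0.99)
   = 1 / (1 + 0.0070795 + 0.10233) = 1/1.1094 = 0.9014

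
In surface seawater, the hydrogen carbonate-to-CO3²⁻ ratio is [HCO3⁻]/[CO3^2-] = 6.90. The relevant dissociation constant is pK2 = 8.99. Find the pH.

pH = 8.15

From K2 = [H⁺][CO3^2-]/[HCO3⁻]:  pH = pK2 − log₁₀([HCO3⁻]/[CO3^2-])
log₁₀(6.90) = +0.839
pH = 8.99 − (+0.839) = 8.15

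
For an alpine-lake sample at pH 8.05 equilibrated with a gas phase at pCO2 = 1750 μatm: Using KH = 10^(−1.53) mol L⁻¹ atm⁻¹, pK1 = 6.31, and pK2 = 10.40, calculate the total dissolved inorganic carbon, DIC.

DIC = 2.90 mmol/L

[CO2*] = KH · pCO2 = 10^(−1.53) × 1750×10^-6 = 5.165×10^-5 mol/L
α₀ = 1/(1 + K1/[H⁺] + K1K2/[H⁺]²) = 1/(1 + 10^+1.74 + 10^-0.61) = 0.01779
DIC = [CO2*]/α₀ = 5.165×10^-5 / 0.01779 = 2.90 mmol/L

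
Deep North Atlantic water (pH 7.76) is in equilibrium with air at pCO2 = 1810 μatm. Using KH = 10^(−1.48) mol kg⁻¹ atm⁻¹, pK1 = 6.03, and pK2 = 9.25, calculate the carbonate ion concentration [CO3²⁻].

[CO3²⁻] = 0.104 mmol/kg

[CO2*] = KH · pCO2 = 10^(−1.48) × 1810×10^-6 = 5.993×10^-5 mol/kg
α₀ = 1/(1 + K1/[H⁺] + K1K2/[H⁺]²) = 1/(1 + 10^+1.73 + 10^+0.24) = 0.01772
DIC = [CO2*]/α₀ = 5.993×10^-5 / 0.01772 = 3.383 mmol/kg
[CO3²⁻] = α₂·DIC; α₂ = 0.03079, so [CO3²⁻] = 0.03079 × 3.383 = 0.104 mmol/kg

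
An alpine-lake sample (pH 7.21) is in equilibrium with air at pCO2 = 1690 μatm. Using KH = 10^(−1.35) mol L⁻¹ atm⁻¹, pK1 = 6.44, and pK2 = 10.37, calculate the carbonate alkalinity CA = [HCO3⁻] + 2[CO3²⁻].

CA = 0.445 mmol/L

[CO2*] = KH · pCO2 = 10^(−1.35) × 1690×10^-6 = 7.549×10^-5 mol/L
α₀ = 1/(1 + K1/[H⁺] + K1K2/[H⁺]²) = 1/(1 + 10^+0.77 + 10^-2.39) = 0.1451
DIC = [CO2*]/α₀ = 7.549×10^-5 / 0.1451 = 0.5203 mmol/L
CA = (α₁ + 2α₂)·DIC = (0.8543 + 2×0.0005910) × 0.5203 = 0.445 mmol/L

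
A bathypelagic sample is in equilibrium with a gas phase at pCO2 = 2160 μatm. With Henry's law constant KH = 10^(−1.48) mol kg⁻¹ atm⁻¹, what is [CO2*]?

[CO2*] = 71.5 μmol/kg

KH = 10^(−1.48) = 3.311×10^-2 mol kg⁻¹ atm⁻¹
[CO2*] = KH · pCO2 = 3.311×10^-2 × 2160×10^-6 atm = 7.15×10^-5 mol/kg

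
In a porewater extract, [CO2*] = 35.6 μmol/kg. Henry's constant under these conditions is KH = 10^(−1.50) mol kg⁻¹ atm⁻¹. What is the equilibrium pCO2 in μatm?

KH = 10^(−1.50) = 3.162×10^-2 mol kg⁻¹ atm⁻¹
pCO2 = [CO2*]/KH = 35.6×10^-6 / 3.162×10^-2 = 1.13×10^-3 atm = 1130 μatm

pCO2 = 1130 μatm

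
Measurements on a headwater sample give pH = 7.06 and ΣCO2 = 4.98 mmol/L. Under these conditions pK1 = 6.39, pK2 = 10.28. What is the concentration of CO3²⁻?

[CO3²⁻] = 2.47 μmol/L

α₂ = 1 / (1 + [H⁺]/K2 + [H⁺]²/(K1K2)) = 1 / (1 + 10^+3.22 + 10^+2.55)
   = 1 / (1 + 1659.6 + 354.81) = 1/2015.4 = 0.0004962
[CO3²⁻] = α₂ × DIC = 0.0004962 × 4.98 = 0.00247 mmol/L = 2.47 μmol/L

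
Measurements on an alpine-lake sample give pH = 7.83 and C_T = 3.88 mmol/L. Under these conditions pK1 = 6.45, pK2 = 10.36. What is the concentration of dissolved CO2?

α₀ = 1 / (1 + K1/[H⁺] + K1K2/[H⁺]²) = 1 / (1 + 10^+1.38 + 10^-1.15)
   = 1 / (1 + 23.988 + 0.070795) = 1/25.059 = 0.03991
[CO2*] = α₀ × DIC = 0.03991 × 3.88 = 0.155 mmol/L

[CO2*] = 0.155 mmol/L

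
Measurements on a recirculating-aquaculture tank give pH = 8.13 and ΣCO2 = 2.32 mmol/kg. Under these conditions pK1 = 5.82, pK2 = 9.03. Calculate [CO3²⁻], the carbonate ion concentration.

[CO3²⁻] = 0.258 mmol/kg

α₂ = 1 / (1 + [H⁺]/K2 + [H⁺]²/(K1K2)) = 1 / (1 + 10^+0.90 + 10^-1.41)
   = 1 / (1 + 7.9433 + 0.038905) = 1/8.9822 = 0.1113
[CO3²⁻] = α₂ × DIC = 0.1113 × 2.32 = 0.258 mmol/kg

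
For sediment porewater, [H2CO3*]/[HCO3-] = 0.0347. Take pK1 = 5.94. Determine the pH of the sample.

pH = 7.40

From K1 = [H⁺][HCO3-]/[H2CO3*]:  pH = pK1 − log₁₀([H2CO3*]/[HCO3-])
log₁₀(0.0347) = -1.460
pH = 5.94 − (-1.460) = 7.40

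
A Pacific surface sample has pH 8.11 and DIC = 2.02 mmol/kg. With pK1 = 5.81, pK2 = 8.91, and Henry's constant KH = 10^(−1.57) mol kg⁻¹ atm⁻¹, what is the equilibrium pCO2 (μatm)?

pCO2 = 323 μatm

α₀ = 1 / (1 + K1/[H⁺] + K1K2/[H⁺]²) = 1 / (1 + 10^+2.30 + 10^+1.50)
   = 1 / (1 + 199.53 + 31.623) = 1/232.15 = 0.004308
[CO2*] = α₀ × DIC = 0.004308 × 2.02 = 0.008701 mmol/kg = 8.701 μmol/kg
pCO2 = [CO2*]/KH = 8.701×10^-6 / 2.692×10^-2 = 323 μatm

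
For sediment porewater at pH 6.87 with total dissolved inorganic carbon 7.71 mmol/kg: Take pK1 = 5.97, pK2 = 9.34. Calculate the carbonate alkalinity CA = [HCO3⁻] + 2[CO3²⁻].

CA = 6.87 mmol/kg

CA = [HCO3⁻] + 2[CO3²⁻] = (α₁ + 2α₂)·DIC
At pH 6.87: [H⁺]/K1 = 10^-0.90 = 0.12589, K2/[H⁺] = 10^-2.47 = 0.0033884
α₁ = 1/(1 + 0.12589 + 0.0033884) = 1/1.1293 = 0.8855; α₂ = α₁·K2/[H⁺] = 0.003001
α₁ + 2α₂ = 0.8915
CA = 0.8915 × 7.71 = 6.87 mmol/kg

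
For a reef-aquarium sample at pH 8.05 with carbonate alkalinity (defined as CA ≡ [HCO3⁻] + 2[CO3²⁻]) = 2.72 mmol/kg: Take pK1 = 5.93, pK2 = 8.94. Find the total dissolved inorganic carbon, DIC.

DIC = 2.46 mmol/kg

CA = [HCO3⁻] + 2[CO3²⁻] = (α₁ + 2α₂)·DIC
At pH 8.05: [H⁺]/K1 = 10^-2.12 = 0.0075858, K2/[H⁺] = 10^-0.89 = 0.12882
α₁ = 1/(1 + 0.0075858 + 0.12882) = 1/1.1364 = 0.8800; α₂ = α₁·K2/[H⁺] = 0.1134
α₁ + 2α₂ = 1.1067
DIC = CA / (α₁ + 2α₂) = 2.72 / 1.1067 = 2.46 mmol/kg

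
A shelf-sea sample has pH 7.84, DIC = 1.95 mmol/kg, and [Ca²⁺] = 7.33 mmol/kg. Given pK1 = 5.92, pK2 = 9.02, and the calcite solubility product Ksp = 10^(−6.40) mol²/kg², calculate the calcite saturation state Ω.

Ω = 2.20

α₂ = 1 / (1 + [H⁺]/K2 + [H⁺]²/(K1K2)) = 1 / (1 + 10^+1.18 + 10^-0.74)
   = 1 / (1 + 15.136 + 0.18197) = 1/16.318 = 0.06128
[CO3²⁻] = α₂ × DIC = 0.06128 × 1.95 = 0.1195 mmol/kg
Ksp = 10^(−6.40) = 3.981×10^-7
Ω = [Ca²⁺][CO3²⁻]/Ksp = (7.33×10^-3)(1.195×10^-4) / 3.981×10^-7 = 2.20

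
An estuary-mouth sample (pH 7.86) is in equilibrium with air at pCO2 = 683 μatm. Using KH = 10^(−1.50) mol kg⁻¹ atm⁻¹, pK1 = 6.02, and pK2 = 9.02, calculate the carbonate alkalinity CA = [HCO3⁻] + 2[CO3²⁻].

CA = 1.70 mmol/kg

[CO2*] = KH · pCO2 = 10^(−1.50) × 683×10^-6 = 2.160×10^-5 mol/kg
α₀ = 1/(1 + K1/[H⁺] + K1K2/[H⁺]²) = 1/(1 + 10^+1.84 + 10^+0.68) = 0.01334
DIC = [CO2*]/α₀ = 2.160×10^-5 / 0.01334 = 1.619 mmol/kg
CA = (α₁ + 2α₂)·DIC = (0.9228 + 2×0.06384) × 1.619 = 1.70 mmol/kg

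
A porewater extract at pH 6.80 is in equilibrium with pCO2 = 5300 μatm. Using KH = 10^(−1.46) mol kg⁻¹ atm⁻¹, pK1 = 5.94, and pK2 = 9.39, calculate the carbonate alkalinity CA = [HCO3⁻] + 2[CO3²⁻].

[CO2*] = KH · pCO2 = 10^(−1.46) × 5300×10^-6 = 1.838×10^-4 mol/kg
α₀ = 1/(1 + K1/[H⁺] + K1K2/[H⁺]²) = 1/(1 + 10^+0.86 + 10^-1.73) = 0.1210
DIC = [CO2*]/α₀ = 1.838×10^-4 / 0.1210 = 1.518 mmol/kg
CA = (α₁ + 2α₂)·DIC = (0.8767 + 2×0.002254) × 1.518 = 1.34 mmol/kg

CA = 1.34 mmol/kg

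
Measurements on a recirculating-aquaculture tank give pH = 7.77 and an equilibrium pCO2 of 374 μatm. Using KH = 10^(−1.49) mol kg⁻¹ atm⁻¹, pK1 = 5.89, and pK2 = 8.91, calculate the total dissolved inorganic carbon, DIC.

[CO2*] = KH · pCO2 = 10^(−1.49) × 374×10^-6 = 1.210×10^-5 mol/kg
α₀ = 1/(1 + K1/[H⁺] + K1K2/[H⁺]²) = 1/(1 + 10^+1.88 + 10^+0.74) = 0.01214
DIC = [CO2*]/α₀ = 1.210×10^-5 / 0.01214 = 0.997 mmol/kg

DIC = 0.997 mmol/kg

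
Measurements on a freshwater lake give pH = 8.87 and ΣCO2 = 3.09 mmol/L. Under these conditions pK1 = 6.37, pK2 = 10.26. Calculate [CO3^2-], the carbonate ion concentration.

[CO3²⁻] = 0.121 mmol/L

α₂ = 1 / (1 + [H⁺]/K2 + [H⁺]²/(K1K2)) = 1 / (1 + 10^+1.39 + 10^-1.11)
   = 1 / (1 + 24.547 + 0.077625) = 1/25.625 = 0.03902
[CO3²⁻] = α₂ × DIC = 0.03902 × 3.09 = 0.121 mmol/L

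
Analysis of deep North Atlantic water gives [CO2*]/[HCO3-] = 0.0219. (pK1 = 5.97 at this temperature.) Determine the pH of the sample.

pH = 7.63

From K1 = [H⁺][HCO3-]/[CO2*]:  pH = pK1 − log₁₀([CO2*]/[HCO3-])
log₁₀(0.0219) = -1.660
pH = 5.97 − (-1.660) = 7.63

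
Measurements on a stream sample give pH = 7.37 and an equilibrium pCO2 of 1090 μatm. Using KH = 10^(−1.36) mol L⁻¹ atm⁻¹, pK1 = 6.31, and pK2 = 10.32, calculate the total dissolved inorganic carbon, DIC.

[CO2*] = KH · pCO2 = 10^(−1.36) × 1090×10^-6 = 4.758×10^-5 mol/L
α₀ = 1/(1 + K1/[H⁺] + K1K2/[H⁺]²) = 1/(1 + 10^+1.06 + 10^-1.89) = 0.08004
DIC = [CO2*]/α₀ = 4.758×10^-5 / 0.08004 = 0.594 mmol/L

DIC = 0.594 mmol/L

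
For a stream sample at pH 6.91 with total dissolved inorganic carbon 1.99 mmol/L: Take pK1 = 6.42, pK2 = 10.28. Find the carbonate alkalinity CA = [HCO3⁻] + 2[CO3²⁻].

CA = 1.50 mmol/L

CA = [HCO3⁻] + 2[CO3²⁻] = (α₁ + 2α₂)·DIC
At pH 6.91: [H⁺]/K1 = 10^-0.49 = 0.32359, K2/[H⁺] = 10^-3.37 = 0.00042658
α₁ = 1/(1 + 0.32359 + 0.00042658) = 1/1.3240 = 0.7553; α₂ = α₁·K2/[H⁺] = 0.0003222
α₁ + 2α₂ = 0.7559
CA = 0.7559 × 1.99 = 1.50 mmol/L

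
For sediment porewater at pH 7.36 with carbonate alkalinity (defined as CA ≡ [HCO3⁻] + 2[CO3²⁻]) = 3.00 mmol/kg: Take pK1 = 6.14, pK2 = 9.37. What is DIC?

CA = [HCO3⁻] + 2[CO3²⁻] = (α₁ + 2α₂)·DIC
At pH 7.36: [H⁺]/K1 = 10^-1.22 = 0.060256, K2/[H⁺] = 10^-2.01 = 0.0097724
α₁ = 1/(1 + 0.060256 + 0.0097724) = 1/1.0700 = 0.9346; α₂ = α₁·K2/[H⁺] = 0.009133
α₁ + 2α₂ = 0.9528
DIC = CA / (α₁ + 2α₂) = 3.00 / 0.9528 = 3.15 mmol/kg

DIC = 3.15 mmol/kg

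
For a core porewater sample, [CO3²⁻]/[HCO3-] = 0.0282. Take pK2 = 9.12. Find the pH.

pH = 7.57

From K2 = [H⁺][CO3²⁻]/[HCO3-]:  pH = pK2 + log₁₀([CO3²⁻]/[HCO3-])
log₁₀(0.0282) = -1.550
pH = 9.12 + (-1.550) = 7.57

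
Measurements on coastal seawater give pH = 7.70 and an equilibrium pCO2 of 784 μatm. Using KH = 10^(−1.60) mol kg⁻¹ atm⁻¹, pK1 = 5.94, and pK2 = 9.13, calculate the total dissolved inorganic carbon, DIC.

DIC = 1.20 mmol/kg

[CO2*] = KH · pCO2 = 10^(−1.60) × 784×10^-6 = 1.969×10^-5 mol/kg
α₀ = 1/(1 + K1/[H⁺] + K1K2/[H⁺]²) = 1/(1 + 10^+1.76 + 10^+0.33) = 0.01648
DIC = [CO2*]/α₀ = 1.969×10^-5 / 0.01648 = 1.20 mmol/kg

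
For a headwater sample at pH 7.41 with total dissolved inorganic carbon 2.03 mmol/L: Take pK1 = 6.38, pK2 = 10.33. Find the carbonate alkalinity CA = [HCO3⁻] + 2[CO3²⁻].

CA = [HCO3⁻] + 2[CO3²⁻] = (α₁ + 2α₂)·DIC
At pH 7.41: [H⁺]/K1 = 10^-1.03 = 0.093325, K2/[H⁺] = 10^-2.92 = 0.0012023
α₁ = 1/(1 + 0.093325 + 0.0012023) = 1/1.0945 = 0.9136; α₂ = α₁·K2/[H⁺] = 0.001098
α₁ + 2α₂ = 0.9158
CA = 0.9158 × 2.03 = 1.86 mmol/L

CA = 1.86 mmol/L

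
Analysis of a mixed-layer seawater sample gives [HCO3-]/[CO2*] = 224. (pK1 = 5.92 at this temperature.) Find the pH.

pH = 8.27

From K1 = [H⁺][HCO3-]/[CO2*]:  pH = pK1 + log₁₀([HCO3-]/[CO2*])
log₁₀(224) = +2.350
pH = 5.92 + (+2.350) = 8.27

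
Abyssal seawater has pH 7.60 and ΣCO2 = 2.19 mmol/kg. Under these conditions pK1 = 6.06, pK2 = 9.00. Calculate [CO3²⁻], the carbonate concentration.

[CO3²⁻] = 0.0816 mmol/kg

α₂ = 1 / (1 + [H⁺]/K2 + [H⁺]²/(K1K2)) = 1 / (1 + 10^+1.40 + 10^-0.14)
   = 1 / (1 + 25.119 + 0.72444) = 1/26.843 = 0.03725
[CO3²⁻] = α₂ × DIC = 0.03725 × 2.19 = 0.0816 mmol/kg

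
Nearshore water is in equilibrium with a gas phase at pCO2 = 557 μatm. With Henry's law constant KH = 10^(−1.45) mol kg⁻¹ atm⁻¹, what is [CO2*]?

KH = 10^(−1.45) = 3.548×10^-2 mol kg⁻¹ atm⁻¹
[CO2*] = KH · pCO2 = 3.548×10^-2 × 557×10^-6 atm = 1.98×10^-5 mol/kg

[CO2*] = 19.8 μmol/kg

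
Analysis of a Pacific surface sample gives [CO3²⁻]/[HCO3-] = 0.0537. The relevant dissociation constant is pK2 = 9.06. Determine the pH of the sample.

pH = 7.79

From K2 = [H⁺][CO3²⁻]/[HCO3-]:  pH = pK2 + log₁₀([CO3²⁻]/[HCO3-])
log₁₀(0.0537) = -1.270
pH = 9.06 + (-1.270) = 7.79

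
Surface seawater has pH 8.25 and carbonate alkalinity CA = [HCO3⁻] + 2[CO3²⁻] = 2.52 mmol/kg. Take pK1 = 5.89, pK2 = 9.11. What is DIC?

CA = [HCO3⁻] + 2[CO3²⁻] = (α₁ + 2α₂)·DIC
At pH 8.25: [H⁺]/K1 = 10^-2.36 = 0.0043652, K2/[H⁺] = 10^-0.86 = 0.13804
α₁ = 1/(1 + 0.0043652 + 0.13804) = 1/1.1424 = 0.8753; α₂ = α₁·K2/[H⁺] = 0.1208
α₁ + 2α₂ = 1.1170
DIC = CA / (α₁ + 2α₂) = 2.52 / 1.1170 = 2.26 mmol/kg

DIC = 2.26 mmol/kg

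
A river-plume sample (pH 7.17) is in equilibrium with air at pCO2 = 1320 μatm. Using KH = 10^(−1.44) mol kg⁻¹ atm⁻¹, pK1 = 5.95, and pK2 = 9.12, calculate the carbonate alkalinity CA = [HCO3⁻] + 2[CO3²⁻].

[CO2*] = KH · pCO2 = 10^(−1.44) × 1320×10^-6 = 4.793×10^-5 mol/kg
α₀ = 1/(1 + K1/[H⁺] + K1K2/[H⁺]²) = 1/(1 + 10^+1.22 + 10^-0.73) = 0.05624
DIC = [CO2*]/α₀ = 4.793×10^-5 / 0.05624 = 0.8522 mmol/kg
CA = (α₁ + 2α₂)·DIC = (0.9333 + 2×0.01047) × 0.8522 = 0.813 mmol/kg

CA = 0.813 mmol/kg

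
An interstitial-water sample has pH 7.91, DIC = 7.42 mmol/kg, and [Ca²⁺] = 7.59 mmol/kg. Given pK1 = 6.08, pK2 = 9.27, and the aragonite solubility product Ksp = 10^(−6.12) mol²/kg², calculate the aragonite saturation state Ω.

Ω = 3.06

α₂ = 1 / (1 + [H⁺]/K2 + [H⁺]²/(K1K2)) = 1 / (1 + 10^+1.36 + 10^-0.47)
   = 1 / (1 + 22.909 + 0.33884) = 1/24.248 = 0.04124
[CO3²⁻] = α₂ × DIC = 0.04124 × 7.42 = 0.3060 mmol/kg
Ksp = 10^(−6.12) = 7.586×10^-7
Ω = [Ca²⁺][CO3²⁻]/Ksp = (7.59×10^-3)(3.060×10^-4) / 7.586×10^-7 = 3.06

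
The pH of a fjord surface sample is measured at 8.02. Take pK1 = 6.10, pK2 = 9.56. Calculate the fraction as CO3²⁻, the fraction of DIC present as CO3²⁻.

α₂ = 1 / (1 + [H⁺]/K2 + [H⁺]²/(K1K2)) = 1 / (1 + 10^+1.54 + 10^-0.38)
   = 1 / (1 + 34.674 + 0.41687) = 1/36.091 = 0.02771

α₂ = 0.0277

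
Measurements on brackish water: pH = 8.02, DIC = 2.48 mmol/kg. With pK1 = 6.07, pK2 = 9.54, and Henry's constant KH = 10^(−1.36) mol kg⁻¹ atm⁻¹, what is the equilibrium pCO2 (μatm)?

α₀ = 1 / (1 + K1/[H⁺] + K1K2/[H⁺]²) = 1 / (1 + 10^+1.95 + 10^+0.43)
   = 1 / (1 + 89.125 + 2.6915) = 1/92.817 = 0.01077
[CO2*] = α₀ × DIC = 0.01077 × 2.48 = 0.02672 mmol/kg
pCO2 = [CO2*]/KH = 2.672×10^-5 / 4.365×10^-2 = 612 μatm

pCO2 = 612 μatm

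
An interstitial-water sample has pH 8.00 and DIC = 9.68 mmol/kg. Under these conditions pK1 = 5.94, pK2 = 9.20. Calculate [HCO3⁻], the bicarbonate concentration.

[HCO3⁻] = 9.03 mmol/kg

α₁ = 1 / (1 + [H⁺]/K1 + K2/[H⁺]) = 1 / (1 + 10^-2.06 + 10^-1.20)
   = 1 / (1 + 0.0087096 + 0.063096) = 1/1.0718 = 0.9330
[HCO3⁻] = α₁ × DIC = 0.9330 × 9.68 = 9.03 mmol/kg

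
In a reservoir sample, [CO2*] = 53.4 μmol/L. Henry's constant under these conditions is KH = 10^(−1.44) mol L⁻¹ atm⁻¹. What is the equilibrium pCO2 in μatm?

pCO2 = 1470 μatm

KH = 10^(−1.44) = 3.631×10^-2 mol L⁻¹ atm⁻¹
pCO2 = [CO2*]/KH = 53.4×10^-6 / 3.631×10^-2 = 1.47×10^-3 atm = 1470 μatm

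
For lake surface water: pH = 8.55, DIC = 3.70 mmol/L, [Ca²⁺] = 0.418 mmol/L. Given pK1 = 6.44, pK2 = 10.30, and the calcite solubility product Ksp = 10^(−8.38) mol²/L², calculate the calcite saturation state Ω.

Ω = 6.43

α₂ = 1 / (1 + [H⁺]/K2 + [H⁺]²/(K1K2)) = 1 / (1 + 10^+1.75 + 10^-0.36)
   = 1 / (1 + 56.234 + 0.43652) = 1/57.671 = 0.01734
[CO3²⁻] = α₂ × DIC = 0.01734 × 3.70 = 0.06416 mmol/L
Ksp = 10^(−8.38) = 4.169×10^-9
Ω = [Ca²⁺][CO3²⁻]/Ksp = (0.418×10^-3)(6.416×10^-5) / 4.169×10^-9 = 6.43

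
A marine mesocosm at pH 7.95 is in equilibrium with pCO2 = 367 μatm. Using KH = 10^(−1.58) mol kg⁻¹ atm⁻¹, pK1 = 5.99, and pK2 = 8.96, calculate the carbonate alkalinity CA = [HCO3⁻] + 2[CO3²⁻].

[CO2*] = KH · pCO2 = 10^(−1.58) × 367×10^-6 = 9.653×10^-6 mol/kg
α₀ = 1/(1 + K1/[H⁺] + K1K2/[H⁺]²) = 1/(1 + 10^+1.96 + 10^+0.95) = 0.009890
DIC = [CO2*]/α₀ = 9.653×10^-6 / 0.009890 = 0.9761 mmol/kg
CA = (α₁ + 2α₂)·DIC = (0.9020 + 2×0.08814) × 0.9761 = 1.05 mmol/kg

CA = 1.05 mmol/kg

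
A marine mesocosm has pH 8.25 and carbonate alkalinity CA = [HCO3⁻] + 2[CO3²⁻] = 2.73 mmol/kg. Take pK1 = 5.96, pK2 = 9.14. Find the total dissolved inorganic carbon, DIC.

CA = [HCO3⁻] + 2[CO3²⁻] = (α₁ + 2α₂)·DIC
At pH 8.25: [H⁺]/K1 = 10^-2.29 = 0.0051286, K2/[H⁺] = 10^-0.89 = 0.12882
α₁ = 1/(1 + 0.0051286 + 0.12882) = 1/1.1340 = 0.8819; α₂ = α₁·K2/[H⁺] = 0.1136
α₁ + 2α₂ = 1.1091
DIC = CA / (α₁ + 2α₂) = 2.73 / 1.1091 = 2.46 mmol/kg

DIC = 2.46 mmol/kg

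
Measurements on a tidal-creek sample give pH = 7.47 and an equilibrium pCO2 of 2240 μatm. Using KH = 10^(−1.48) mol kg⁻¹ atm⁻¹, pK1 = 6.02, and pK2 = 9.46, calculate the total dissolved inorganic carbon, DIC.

[CO2*] = KH · pCO2 = 10^(−1.48) × 2240×10^-6 = 7.417×10^-5 mol/kg
α₀ = 1/(1 + K1/[H⁺] + K1K2/[H⁺]²) = 1/(1 + 10^+1.45 + 10^-0.54) = 0.03393
DIC = [CO2*]/α₀ = 7.417×10^-5 / 0.03393 = 2.19 mmol/kg

DIC = 2.19 mmol/kg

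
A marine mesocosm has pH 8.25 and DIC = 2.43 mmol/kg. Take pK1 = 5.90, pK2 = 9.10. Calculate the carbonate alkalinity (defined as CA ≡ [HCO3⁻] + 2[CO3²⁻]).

CA = 2.72 mmol/kg

CA = [HCO3⁻] + 2[CO3²⁻] = (α₁ + 2α₂)·DIC
At pH 8.25: [H⁺]/K1 = 10^-2.35 = 0.0044668, K2/[H⁺] = 10^-0.85 = 0.14125
α₁ = 1/(1 + 0.0044668 + 0.14125) = 1/1.1457 = 0.8728; α₂ = α₁·K2/[H⁺] = 0.1233
α₁ + 2α₂ = 1.1194
CA = 1.1194 × 2.43 = 2.72 mmol/kg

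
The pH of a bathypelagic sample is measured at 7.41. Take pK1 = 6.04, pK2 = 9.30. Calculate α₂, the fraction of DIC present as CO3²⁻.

α₂ = 0.0122

α₂ = 1 / (1 + [H⁺]/K2 + [H⁺]²/(K1K2)) = 1 / (1 + 10^+1.89 + 10^+0.52)
   = 1 / (1 + 77.625 + 3.3113) = 1/81.936 = 0.01220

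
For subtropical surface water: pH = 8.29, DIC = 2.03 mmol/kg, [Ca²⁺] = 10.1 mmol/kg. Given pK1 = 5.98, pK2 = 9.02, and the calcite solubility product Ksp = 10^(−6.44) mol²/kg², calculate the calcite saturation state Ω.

α₂ = 1 / (1 + [H⁺]/K2 + [H⁺]²/(K1K2)) = 1 / (1 + 10^+0.73 + 10^-1.58)
   = 1 / (1 + 5.3703 + 0.026303) = 1/6.3966 = 0.1563
[CO3²⁻] = α₂ × DIC = 0.1563 × 2.03 = 0.3174 mmol/kg
Ksp = 10^(−6.44) = 3.631×10^-7
Ω = [Ca²⁺][CO3²⁻]/Ksp = (10.1×10^-3)(3.174×10^-4) / 3.631×10^-7 = 8.83

Ω = 8.83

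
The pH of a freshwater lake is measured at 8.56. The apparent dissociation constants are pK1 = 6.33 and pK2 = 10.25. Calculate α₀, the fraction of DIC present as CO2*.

α₀ = 1 / (1 + K1/[H⁺] + K1K2/[H⁺]²) = 1 / (1 + 10^+2.23 + 10^+0.54)
   = 1 / (1 + 169.82 + 3.4674) = 1/174.29 = 0.005738

α₀ = 0.00574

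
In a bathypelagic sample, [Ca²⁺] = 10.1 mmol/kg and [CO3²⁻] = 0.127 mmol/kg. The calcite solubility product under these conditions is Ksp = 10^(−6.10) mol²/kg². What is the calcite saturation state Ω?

Ω = 1.61

Ksp = 10^(−6.10) = 7.943×10^-7
Ω = [Ca²⁺][CO3²⁻]/Ksp = (10.1×10^-3)(0.127×10^-3) / 7.943×10^-7 = 1.61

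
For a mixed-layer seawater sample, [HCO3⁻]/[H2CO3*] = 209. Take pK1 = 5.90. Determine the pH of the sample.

pH = 8.22

From K1 = [H⁺][HCO3⁻]/[H2CO3*]:  pH = pK1 + log₁₀([HCO3⁻]/[H2CO3*])
log₁₀(209) = +2.320
pH = 5.90 + (+2.320) = 8.22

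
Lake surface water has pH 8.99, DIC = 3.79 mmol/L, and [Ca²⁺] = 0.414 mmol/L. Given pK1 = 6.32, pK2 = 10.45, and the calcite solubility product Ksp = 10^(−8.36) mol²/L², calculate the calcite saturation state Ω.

Ω = 12.0

α₂ = 1 / (1 + [H⁺]/K2 + [H⁺]²/(K1K2)) = 1 / (1 + 10^+1.46 + 10^-1.21)
   = 1 / (1 + 28.840 + 0.061660) = 1/29.902 = 0.03344
[CO3²⁻] = α₂ × DIC = 0.03344 × 3.79 = 0.1267 mmol/L
Ksp = 10^(−8.36) = 4.365×10^-9
Ω = [Ca²⁺][CO3²⁻]/Ksp = (0.414×10^-3)(1.267×10^-4) / 4.365×10^-9 = 12.0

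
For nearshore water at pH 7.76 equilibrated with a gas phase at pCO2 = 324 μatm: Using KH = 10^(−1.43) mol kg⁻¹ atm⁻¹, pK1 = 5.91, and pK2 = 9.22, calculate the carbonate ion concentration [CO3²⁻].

[CO3²⁻] = 0.0295 mmol/kg

[CO2*] = KH · pCO2 = 10^(−1.43) × 324×10^-6 = 1.204×10^-5 mol/kg
α₀ = 1/(1 + K1/[H⁺] + K1K2/[H⁺]²) = 1/(1 + 10^+1.85 + 10^+0.39) = 0.01347
DIC = [CO2*]/α₀ = 1.204×10^-5 / 0.01347 = 0.8938 mmol/kg
[CO3²⁻] = α₂·DIC; α₂ = 0.03306, so [CO3²⁻] = 0.03306 × 0.8938 = 0.0295 mmol/kg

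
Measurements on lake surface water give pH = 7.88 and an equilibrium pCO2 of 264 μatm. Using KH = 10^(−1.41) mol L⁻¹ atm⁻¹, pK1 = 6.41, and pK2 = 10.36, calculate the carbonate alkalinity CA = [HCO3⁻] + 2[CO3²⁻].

[CO2*] = KH · pCO2 = 10^(−1.41) × 264×10^-6 = 1.027×10^-5 mol/L
α₀ = 1/(1 + K1/[H⁺] + K1K2/[H⁺]²) = 1/(1 + 10^+1.47 + 10^-1.01) = 0.03267
DIC = [CO2*]/α₀ = 1.027×10^-5 / 0.03267 = 0.3144 mmol/L
CA = (α₁ + 2α₂)·DIC = (0.9641 + 2×0.003193) × 0.3144 = 0.305 mmol/L

CA = 0.305 mmol/L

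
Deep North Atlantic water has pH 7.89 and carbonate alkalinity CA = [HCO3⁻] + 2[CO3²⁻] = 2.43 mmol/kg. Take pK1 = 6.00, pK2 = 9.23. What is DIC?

DIC = 2.36 mmol/kg

CA = [HCO3⁻] + 2[CO3²⁻] = (α₁ + 2α₂)·DIC
At pH 7.89: [H⁺]/K1 = 10^-1.89 = 0.012882, K2/[H⁺] = 10^-1.34 = 0.045709
α₁ = 1/(1 + 0.012882 + 0.045709) = 1/1.0586 = 0.9447; α₂ = α₁·K2/[H⁺] = 0.04318
α₁ + 2α₂ = 1.0310
DIC = CA / (α₁ + 2α₂) = 2.43 / 1.0310 = 2.36 mmol/kg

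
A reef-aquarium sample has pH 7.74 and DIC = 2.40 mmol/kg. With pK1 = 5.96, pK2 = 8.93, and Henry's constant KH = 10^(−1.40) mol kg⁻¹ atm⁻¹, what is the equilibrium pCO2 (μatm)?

pCO2 = 925 μatm

α₀ = 1 / (1 + K1/[H⁺] + K1K2/[H⁺]²) = 1 / (1 + 10^+1.78 + 10^+0.59)
   = 1 / (1 + 60.256 + 3.8905) = 1/65.146 = 0.01535
[CO2*] = α₀ × DIC = 0.01535 × 2.40 = 0.03684 mmol/kg
pCO2 = [CO2*]/KH = 3.684×10^-5 / 3.981×10^-2 = 925 μatm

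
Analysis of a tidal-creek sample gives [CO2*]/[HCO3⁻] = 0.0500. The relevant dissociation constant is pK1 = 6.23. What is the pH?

pH = 7.53

From K1 = [H⁺][HCO3⁻]/[CO2*]:  pH = pK1 − log₁₀([CO2*]/[HCO3⁻])
log₁₀(0.0500) = -1.301
pH = 6.23 − (-1.301) = 7.53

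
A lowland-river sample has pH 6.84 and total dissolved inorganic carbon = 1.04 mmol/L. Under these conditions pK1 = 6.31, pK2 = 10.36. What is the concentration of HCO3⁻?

[HCO3⁻] = 0.803 mmol/L

α₁ = 1 / (1 + [H⁺]/K1 + K2/[H⁺]) = 1 / (1 + 10^-0.53 + 10^-3.52)
   = 1 / (1 + 0.29512 + 0.00030200) = 1/1.2954 = 0.7719
[HCO3⁻] = α₁ × DIC = 0.7719 × 1.04 = 0.803 mmol/L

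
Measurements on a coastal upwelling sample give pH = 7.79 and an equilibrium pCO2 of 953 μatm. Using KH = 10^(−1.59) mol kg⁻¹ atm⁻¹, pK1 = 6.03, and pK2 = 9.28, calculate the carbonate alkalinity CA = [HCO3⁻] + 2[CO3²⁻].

[CO2*] = KH · pCO2 = 10^(−1.59) × 953×10^-6 = 2.450×10^-5 mol/kg
α₀ = 1/(1 + K1/[H⁺] + K1K2/[H⁺]²) = 1/(1 + 10^+1.76 + 10^+0.27) = 0.01655
DIC = [CO2*]/α₀ = 2.450×10^-5 / 0.01655 = 1.480 mmol/kg
CA = (α₁ + 2α₂)·DIC = (0.9526 + 2×0.03083) × 1.480 = 1.50 mmol/kg

CA = 1.50 mmol/kg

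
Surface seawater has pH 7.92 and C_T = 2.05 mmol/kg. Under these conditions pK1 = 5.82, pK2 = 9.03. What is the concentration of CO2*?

α₀ = 1 / (1 + K1/[H⁺] + K1K2/[H⁺]²) = 1 / (1 + 10^+2.10 + 10^+0.99)
   = 1 / (1 + 125.89 + 9.7724) = 1/136.66 = 0.007317
[CO2*] = α₀ × DIC = 0.007317 × 2.05 = 0.0150 mmol/kg = 15.0 μmol/kg

[CO2*] = 15.0 μmol/kg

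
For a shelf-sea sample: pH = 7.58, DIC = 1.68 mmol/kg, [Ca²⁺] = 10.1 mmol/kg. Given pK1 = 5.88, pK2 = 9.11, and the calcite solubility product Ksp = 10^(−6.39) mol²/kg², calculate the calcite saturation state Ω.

Ω = 1.17

α₂ = 1 / (1 + [H⁺]/K2 + [H⁺]²/(K1K2)) = 1 / (1 + 10^+1.53 + 10^-0.17)
   = 1 / (1 + 33.884 + 0.67608) = 1/35.560 = 0.02812
[CO3²⁻] = α₂ × DIC = 0.02812 × 1.68 = 0.04724 mmol/kg
Ksp = 10^(−6.39) = 4.074×10^-7
Ω = [Ca²⁺][CO3²⁻]/Ksp = (10.1×10^-3)(4.724×10^-5) / 4.074×10^-7 = 1.17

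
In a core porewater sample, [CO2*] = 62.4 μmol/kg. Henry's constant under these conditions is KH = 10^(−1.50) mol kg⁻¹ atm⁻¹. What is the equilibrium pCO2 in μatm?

pCO2 = 1970 μatm

KH = 10^(−1.50) = 3.162×10^-2 mol kg⁻¹ atm⁻¹
pCO2 = [CO2*]/KH = 62.4×10^-6 / 3.162×10^-2 = 1.97×10^-3 atm = 1970 μatm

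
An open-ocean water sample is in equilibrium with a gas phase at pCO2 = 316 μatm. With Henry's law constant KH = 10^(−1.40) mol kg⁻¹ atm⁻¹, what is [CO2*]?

KH = 10^(−1.40) = 3.981×10^-2 mol kg⁻¹ atm⁻¹
[CO2*] = KH · pCO2 = 3.981×10^-2 × 316×10^-6 atm = 1.26×10^-5 mol/kg

[CO2*] = 12.6 μmol/kg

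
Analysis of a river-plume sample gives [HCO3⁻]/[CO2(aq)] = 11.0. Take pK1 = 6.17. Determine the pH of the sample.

From K1 = [H⁺][HCO3⁻]/[CO2(aq)]:  pH = pK1 + log₁₀([HCO3⁻]/[CO2(aq)])
log₁₀(11.0) = +1.041
pH = 6.17 + (+1.041) = 7.21

pH = 7.21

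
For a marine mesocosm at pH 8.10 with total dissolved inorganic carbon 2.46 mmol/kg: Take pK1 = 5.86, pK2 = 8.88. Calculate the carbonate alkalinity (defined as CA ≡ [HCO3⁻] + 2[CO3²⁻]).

CA = 2.80 mmol/kg

CA = [HCO3⁻] + 2[CO3²⁻] = (α₁ + 2α₂)·DIC
At pH 8.10: [H⁺]/K1 = 10^-2.24 = 0.0057544, K2/[H⁺] = 10^-0.78 = 0.16596
α₁ = 1/(1 + 0.0057544 + 0.16596) = 1/1.1717 = 0.8535; α₂ = α₁·K2/[H⁺] = 0.1416
α₁ + 2α₂ = 1.1367
CA = 1.1367 × 2.46 = 2.80 mmol/kg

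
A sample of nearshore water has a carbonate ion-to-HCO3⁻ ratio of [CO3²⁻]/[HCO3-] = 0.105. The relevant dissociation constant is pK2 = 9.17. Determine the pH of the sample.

From K2 = [H⁺][CO3²⁻]/[HCO3-]:  pH = pK2 + log₁₀([CO3²⁻]/[HCO3-])
log₁₀(0.105) = -0.979
pH = 9.17 + (-0.979) = 8.19

pH = 8.19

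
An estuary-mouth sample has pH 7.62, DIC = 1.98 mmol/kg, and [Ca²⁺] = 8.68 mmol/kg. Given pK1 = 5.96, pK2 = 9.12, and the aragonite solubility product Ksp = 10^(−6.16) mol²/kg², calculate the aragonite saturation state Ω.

α₂ = 1 / (1 + [H⁺]/K2 + [H⁺]²/(K1K2)) = 1 / (1 + 10^+1.50 + 10^-0.16)
   = 1 / (1 + 31.623 + 0.69183) = 1/33.315 = 0.03002
[CO3²⁻] = α₂ × DIC = 0.03002 × 1.98 = 0.05943 mmol/kg
Ksp = 10^(−6.16) = 6.918×10^-7
Ω = [Ca²⁺][CO3²⁻]/Ksp = (8.68×10^-3)(5.943×10^-5) / 6.918×10^-7 = 0.746

Ω = 0.746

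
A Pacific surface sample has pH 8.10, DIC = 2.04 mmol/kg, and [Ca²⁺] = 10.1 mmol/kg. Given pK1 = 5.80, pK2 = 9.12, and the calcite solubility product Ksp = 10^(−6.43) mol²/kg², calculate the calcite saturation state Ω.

α₂ = 1 / (1 + [H⁺]/K2 + [H⁺]²/(K1K2)) = 1 / (1 + 10^+1.02 + 10^-1.28)
   = 1 / (1 + 10.471 + 0.052481) = 1/11.524 = 0.08678
[CO3²⁻] = α₂ × DIC = 0.08678 × 2.04 = 0.1770 mmol/kg
Ksp = 10^(−6.43) = 3.715×10^-7
Ω = [Ca²⁺][CO3²⁻]/Ksp = (10.1×10^-3)(1.770×10^-4) / 3.715×10^-7 = 4.81

Ω = 4.81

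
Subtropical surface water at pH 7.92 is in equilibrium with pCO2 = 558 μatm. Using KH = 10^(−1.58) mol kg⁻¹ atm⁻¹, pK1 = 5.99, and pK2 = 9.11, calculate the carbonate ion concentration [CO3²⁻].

[CO3²⁻] = 0.0807 mmol/kg

[CO2*] = KH · pCO2 = 10^(−1.58) × 558×10^-6 = 1.468×10^-5 mol/kg
α₀ = 1/(1 + K1/[H⁺] + K1K2/[H⁺]²) = 1/(1 + 10^+1.93 + 10^+0.74) = 0.01092
DIC = [CO2*]/α₀ = 1.468×10^-5 / 0.01092 = 1.345 mmol/kg
[CO3²⁻] = α₂·DIC; α₂ = 0.05999, so [CO3²⁻] = 0.05999 × 1.345 = 0.0807 mmol/kg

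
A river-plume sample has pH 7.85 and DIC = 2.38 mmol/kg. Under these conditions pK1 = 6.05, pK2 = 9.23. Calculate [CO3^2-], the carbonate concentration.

[CO3²⁻] = 0.0938 mmol/kg

α₂ = 1 / (1 + [H⁺]/K2 + [H⁺]²/(K1K2)) = 1 / (1 + 10^+1.38 + 10^-0.42)
   = 1 / (1 + 23.988 + 0.38019) = 1/25.369 = 0.03942
[CO3²⁻] = α₂ × DIC = 0.03942 × 2.38 = 0.0938 mmol/kg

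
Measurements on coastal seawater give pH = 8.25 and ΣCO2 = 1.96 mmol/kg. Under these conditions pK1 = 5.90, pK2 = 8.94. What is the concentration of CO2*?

[CO2*] = 7.24 μmol/kg

α₀ = 1 / (1 + K1/[H⁺] + K1K2/[H⁺]²) = 1 / (1 + 10^+2.35 + 10^+1.66)
   = 1 / (1 + 223.87 + 45.709) = 1/270.58 = 0.003696
[CO2*] = α₀ × DIC = 0.003696 × 1.96 = 0.00724 mmol/kg = 7.24 μmol/kg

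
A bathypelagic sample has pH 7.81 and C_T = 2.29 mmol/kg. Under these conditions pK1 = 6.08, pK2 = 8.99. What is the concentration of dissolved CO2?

α₀ = 1 / (1 + K1/[H⁺] + K1K2/[H⁺]²) = 1 / (1 + 10^+1.73 + 10^+0.55)
   = 1 / (1 + 53.703 + 3.5481) = 1/58.251 = 0.01717
[CO2*] = α₀ × DIC = 0.01717 × 2.29 = 0.0393 mmol/kg

[CO2*] = 0.0393 mmol/kg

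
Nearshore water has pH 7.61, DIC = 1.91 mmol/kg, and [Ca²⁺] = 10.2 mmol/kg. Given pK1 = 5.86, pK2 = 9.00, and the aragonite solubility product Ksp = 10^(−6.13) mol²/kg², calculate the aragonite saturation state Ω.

Ω = 1.01

α₂ = 1 / (1 + [H⁺]/K2 + [H⁺]²/(K1K2)) = 1 / (1 + 10^+1.39 + 10^-0.36)
   = 1 / (1 + 24.547 + 0.43652) = 1/25.984 = 0.03849
[CO3²⁻] = α₂ × DIC = 0.03849 × 1.91 = 0.07351 mmol/kg
Ksp = 10^(−6.13) = 7.413×10^-7
Ω = [Ca²⁺][CO3²⁻]/Ksp = (10.2×10^-3)(7.351×10^-5) / 7.413×10^-7 = 1.01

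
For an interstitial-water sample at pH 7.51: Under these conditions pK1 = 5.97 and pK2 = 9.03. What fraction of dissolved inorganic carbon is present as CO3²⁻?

α₂ = 0.0285

α₂ = 1 / (1 + [H⁺]/K2 + [H⁺]²/(K1K2)) = 1 / (1 + 10^+1.52 + 10^-0.02)
   = 1 / (1 + 33.113 + 0.95499) = 1/35.068 = 0.02852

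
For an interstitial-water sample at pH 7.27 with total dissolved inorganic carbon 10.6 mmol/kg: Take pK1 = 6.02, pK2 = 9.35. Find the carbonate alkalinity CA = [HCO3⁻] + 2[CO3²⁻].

CA = 10.1 mmol/kg

CA = [HCO3⁻] + 2[CO3²⁻] = (α₁ + 2α₂)·DIC
At pH 7.27: [H⁺]/K1 = 10^-1.25 = 0.056234, K2/[H⁺] = 10^-2.08 = 0.0083176
α₁ = 1/(1 + 0.056234 + 0.0083176) = 1/1.0646 = 0.9394; α₂ = α₁·K2/[H⁺] = 0.007813
α₁ + 2α₂ = 0.9550
CA = 0.9550 × 10.6 = 10.1 mmol/kg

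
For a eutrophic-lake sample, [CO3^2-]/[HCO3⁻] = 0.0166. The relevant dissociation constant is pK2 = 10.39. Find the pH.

From K2 = [H⁺][CO3^2-]/[HCO3⁻]:  pH = pK2 + log₁₀([CO3^2-]/[HCO3⁻])
log₁₀(0.0166) = -1.780
pH = 10.39 + (-1.780) = 8.61

pH = 8.61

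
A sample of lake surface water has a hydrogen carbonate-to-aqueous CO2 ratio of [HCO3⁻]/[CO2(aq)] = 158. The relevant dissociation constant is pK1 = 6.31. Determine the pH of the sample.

From K1 = [H⁺][HCO3⁻]/[CO2(aq)]:  pH = pK1 + log₁₀([HCO3⁻]/[CO2(aq)])
log₁₀(158) = +2.199
pH = 6.31 + (+2.199) = 8.51

pH = 8.51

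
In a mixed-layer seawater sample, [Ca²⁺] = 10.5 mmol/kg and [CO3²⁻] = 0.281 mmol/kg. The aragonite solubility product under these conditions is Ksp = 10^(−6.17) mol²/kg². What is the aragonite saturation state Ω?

Ksp = 10^(−6.17) = 6.761×10^-7
Ω = [Ca²⁺][CO3²⁻]/Ksp = (10.5×10^-3)(0.281×10^-3) / 6.761×10^-7 = 4.36

Ω = 4.36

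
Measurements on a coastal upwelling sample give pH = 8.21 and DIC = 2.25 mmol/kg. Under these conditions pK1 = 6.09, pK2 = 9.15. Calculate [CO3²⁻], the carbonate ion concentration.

[CO3²⁻] = 0.230 mmol/kg

α₂ = 1 / (1 + [H⁺]/K2 + [H⁺]²/(K1K2)) = 1 / (1 + 10^+0.94 + 10^-1.18)
   = 1 / (1 + 8.7096 + 0.066069) = 1/9.7757 = 0.1023
[CO3²⁻] = α₂ × DIC = 0.1023 × 2.25 = 0.230 mmol/kg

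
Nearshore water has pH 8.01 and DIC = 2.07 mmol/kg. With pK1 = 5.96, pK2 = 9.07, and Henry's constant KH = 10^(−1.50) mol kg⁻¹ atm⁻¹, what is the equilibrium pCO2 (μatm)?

α₀ = 1 / (1 + K1/[H⁺] + K1K2/[H⁺]²) = 1 / (1 + 10^+2.05 + 10^+0.99)
   = 1 / (1 + 112.20 + 9.7724) = 1/122.97 = 0.008132
[CO2*] = α₀ × DIC = 0.008132 × 2.07 = 0.01683 mmol/kg = 16.83 μmol/kg
pCO2 = [CO2*]/KH = 1.683×10^-5 / 3.162×10^-2 = 532 μatm

pCO2 = 532 μatm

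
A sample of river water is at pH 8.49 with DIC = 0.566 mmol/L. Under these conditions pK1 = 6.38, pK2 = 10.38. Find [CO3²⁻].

[CO3²⁻] = 7.14 μmol/L

α₂ = 1 / (1 + [H⁺]/K2 + [H⁺]²/(K1K2)) = 1 / (1 + 10^+1.89 + 10^-0.22)
   = 1 / (1 + 77.625 + 0.60256) = 1/79.227 = 0.01262
[CO3²⁻] = α₂ × DIC = 0.01262 × 0.566 = 0.00714 mmol/L = 7.14 μmol/L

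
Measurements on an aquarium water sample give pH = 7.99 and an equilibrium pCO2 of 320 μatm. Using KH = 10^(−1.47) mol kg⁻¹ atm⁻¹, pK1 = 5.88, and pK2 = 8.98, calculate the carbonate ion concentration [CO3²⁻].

[CO3²⁻] = 0.143 mmol/kg

[CO2*] = KH · pCO2 = 10^(−1.47) × 320×10^-6 = 1.084×10^-5 mol/kg
α₀ = 1/(1 + K1/[H⁺] + K1K2/[H⁺]²) = 1/(1 + 10^+2.11 + 10^+1.12) = 0.006993
DIC = [CO2*]/α₀ = 1.084×10^-5 / 0.006993 = 1.551 mmol/kg
[CO3²⁻] = α₂·DIC; α₂ = 0.09218, so [CO3²⁻] = 0.09218 × 1.551 = 0.143 mmol/kg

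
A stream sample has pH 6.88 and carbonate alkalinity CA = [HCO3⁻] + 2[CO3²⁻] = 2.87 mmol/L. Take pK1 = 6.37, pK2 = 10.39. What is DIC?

CA = [HCO3⁻] + 2[CO3²⁻] = (α₁ + 2α₂)·DIC
At pH 6.88: [H⁺]/K1 = 10^-0.51 = 0.30903, K2/[H⁺] = 10^-3.51 = 0.00030903
α₁ = 1/(1 + 0.30903 + 0.00030903) = 1/1.3093 = 0.7637; α₂ = α₁·K2/[H⁺] = 0.0002360
α₁ + 2α₂ = 0.7642
DIC = CA / (α₁ + 2α₂) = 2.87 / 0.7642 = 3.76 mmol/L

DIC = 3.76 mmol/L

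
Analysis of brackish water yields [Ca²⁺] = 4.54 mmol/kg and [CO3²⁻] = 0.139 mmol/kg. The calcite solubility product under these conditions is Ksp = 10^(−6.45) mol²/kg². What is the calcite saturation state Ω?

Ω = 1.78

Ksp = 10^(−6.45) = 3.548×10^-7
Ω = [Ca²⁺][CO3²⁻]/Ksp = (4.54×10^-3)(0.139×10^-3) / 3.548×10^-7 = 1.78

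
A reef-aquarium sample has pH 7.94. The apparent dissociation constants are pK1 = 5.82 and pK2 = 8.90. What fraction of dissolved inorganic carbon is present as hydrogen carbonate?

α₁ = 1 / (1 + [H⁺]/K1 + K2/[H⁺]) = 1 / (1 + 10^-2.12 + 10^-0.96)
   = 1 / (1 + 0.0075858 + 0.10965) = 1/1.1172 = 0.8951

α₁ = 0.895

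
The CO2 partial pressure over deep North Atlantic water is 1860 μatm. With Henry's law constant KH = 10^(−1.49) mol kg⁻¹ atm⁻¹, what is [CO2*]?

KH = 10^(−1.49) = 3.236×10^-2 mol kg⁻¹ atm⁻¹
[CO2*] = KH · pCO2 = 3.236×10^-2 × 1860×10^-6 atm = 6.02×10^-5 mol/kg

[CO2*] = 60.2 μmol/kg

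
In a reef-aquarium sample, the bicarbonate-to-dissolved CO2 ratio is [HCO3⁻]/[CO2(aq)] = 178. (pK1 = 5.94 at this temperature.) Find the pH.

From K1 = [H⁺][HCO3⁻]/[CO2(aq)]:  pH = pK1 + log₁₀([HCO3⁻]/[CO2(aq)])
log₁₀(178) = +2.250
pH = 5.94 + (+2.250) = 8.19

pH = 8.19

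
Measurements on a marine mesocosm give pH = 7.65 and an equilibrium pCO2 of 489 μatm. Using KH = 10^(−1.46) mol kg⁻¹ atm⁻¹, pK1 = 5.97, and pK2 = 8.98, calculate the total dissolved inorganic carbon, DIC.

DIC = 0.866 mmol/kg

[CO2*] = KH · pCO2 = 10^(−1.46) × 489×10^-6 = 1.696×10^-5 mol/kg
α₀ = 1/(1 + K1/[H⁺] + K1K2/[H⁺]²) = 1/(1 + 10^+1.68 + 10^+0.35) = 0.01957
DIC = [CO2*]/α₀ = 1.696×10^-5 / 0.01957 = 0.866 mmol/kg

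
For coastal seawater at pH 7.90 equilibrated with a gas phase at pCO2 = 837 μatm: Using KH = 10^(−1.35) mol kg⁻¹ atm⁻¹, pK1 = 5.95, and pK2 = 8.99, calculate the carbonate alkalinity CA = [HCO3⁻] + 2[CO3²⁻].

CA = 3.87 mmol/kg

[CO2*] = KH · pCO2 = 10^(−1.35) × 837×10^-6 = 3.739×10^-5 mol/kg
α₀ = 1/(1 + K1/[H⁺] + K1K2/[H⁺]²) = 1/(1 + 10^+1.95 + 10^+0.86) = 0.01027
DIC = [CO2*]/α₀ = 3.739×10^-5 / 0.01027 = 3.640 mmol/kg
CA = (α₁ + 2α₂)·DIC = (0.9153 + 2×0.07440) × 3.640 = 3.87 mmol/kg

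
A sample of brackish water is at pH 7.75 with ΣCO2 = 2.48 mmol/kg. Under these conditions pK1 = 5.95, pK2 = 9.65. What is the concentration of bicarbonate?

[HCO3⁻] = 2.41 mmol/kg

α₁ = 1 / (1 + [H⁺]/K1 + K2/[H⁺]) = 1 / (1 + 10^-1.80 + 10^-1.90)
   = 1 / (1 + 0.015849 + 0.012589) = 1/1.0284 = 0.9723
[HCO3⁻] = α₁ × DIC = 0.9723 × 2.48 = 2.41 mmol/kg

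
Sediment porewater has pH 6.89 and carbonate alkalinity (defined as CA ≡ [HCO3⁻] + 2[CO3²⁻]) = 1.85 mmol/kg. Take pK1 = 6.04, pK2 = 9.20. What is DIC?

DIC = 2.10 mmol/kg

CA = [HCO3⁻] + 2[CO3²⁻] = (α₁ + 2α₂)·DIC
At pH 6.89: [H⁺]/K1 = 10^-0.85 = 0.14125, K2/[H⁺] = 10^-2.31 = 0.0048978
α₁ = 1/(1 + 0.14125 + 0.0048978) = 1/1.1462 = 0.8725; α₂ = α₁·K2/[H⁺] = 0.004273
α₁ + 2α₂ = 0.8810
DIC = CA / (α₁ + 2α₂) = 1.85 / 0.8810 = 2.10 mmol/kg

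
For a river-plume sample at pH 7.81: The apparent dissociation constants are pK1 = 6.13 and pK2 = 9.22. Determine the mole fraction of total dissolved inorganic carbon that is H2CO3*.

α₀ = 1 / (1 + K1/[H⁺] + K1K2/[H⁺]²) = 1 / (1 + 10^+1.68 + 10^+0.27)
   = 1 / (1 + 47.863 + 1.8621) = 1/50.725 = 0.01971

α₀ = 0.0197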